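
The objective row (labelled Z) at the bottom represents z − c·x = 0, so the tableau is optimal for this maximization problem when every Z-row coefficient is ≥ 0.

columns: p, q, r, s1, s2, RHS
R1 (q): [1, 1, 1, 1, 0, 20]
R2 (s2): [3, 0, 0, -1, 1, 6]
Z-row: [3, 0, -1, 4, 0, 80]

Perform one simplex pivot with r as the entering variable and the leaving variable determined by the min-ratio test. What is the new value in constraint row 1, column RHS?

Ratio test on column r — row 1: 20/1 = 20; row 2: entry 0 ≤ 0. Minimum is 20 at row 1 (q leaves); pivot element 1.
Divide row 1 by 1; eliminate column r from the other rows.
In the new row 1, the RHS entry is the old entry divided by the pivot: 20/1 = 20.

20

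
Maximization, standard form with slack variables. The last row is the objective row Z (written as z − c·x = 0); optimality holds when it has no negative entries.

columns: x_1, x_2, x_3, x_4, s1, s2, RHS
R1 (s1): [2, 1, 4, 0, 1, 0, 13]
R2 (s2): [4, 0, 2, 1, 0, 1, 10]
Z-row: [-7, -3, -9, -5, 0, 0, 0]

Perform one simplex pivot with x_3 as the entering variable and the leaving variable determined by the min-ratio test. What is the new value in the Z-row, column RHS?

117/4

Ratio test on column x_3 — row 1: 13/4 = 13/4; row 2: 10/2 = 5. Minimum is 13/4 at row 1 (s1 leaves); pivot element 4.
Divide row 1 by 4; eliminate column x_3 from the other rows.
Z-row update in column RHS: 0 − (-9)·(13/4) = 117/4.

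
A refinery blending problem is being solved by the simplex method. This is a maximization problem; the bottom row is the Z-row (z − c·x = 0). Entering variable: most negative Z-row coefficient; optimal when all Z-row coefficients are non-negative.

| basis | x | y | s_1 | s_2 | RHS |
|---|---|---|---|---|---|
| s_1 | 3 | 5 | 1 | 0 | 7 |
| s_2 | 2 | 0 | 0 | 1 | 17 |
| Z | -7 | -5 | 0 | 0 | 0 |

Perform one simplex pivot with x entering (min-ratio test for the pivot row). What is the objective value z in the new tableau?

49/3

Ratio test on column x — row 1: 7/3 = 7/3; row 2: 17/2 = 17/2. Minimum is 7/3 at row 1 (s_1 leaves); pivot element 3.
Pivot on row 1; the Z-row RHS becomes 0 − (-7)·(7/3) = 49/3.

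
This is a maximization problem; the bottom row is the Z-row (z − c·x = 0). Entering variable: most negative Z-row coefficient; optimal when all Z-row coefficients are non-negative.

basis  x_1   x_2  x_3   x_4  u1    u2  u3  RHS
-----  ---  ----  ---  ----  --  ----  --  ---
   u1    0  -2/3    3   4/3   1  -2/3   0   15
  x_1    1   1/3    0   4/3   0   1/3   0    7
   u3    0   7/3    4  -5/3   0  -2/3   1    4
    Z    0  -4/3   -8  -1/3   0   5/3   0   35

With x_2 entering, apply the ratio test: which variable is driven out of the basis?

Column x_2 entries and ratios — u1: -2/3 ≤ 0, skip; x_1: 7/(1/3) = 21; u3: 4/(7/3) = 12/7.
Smallest ratio is 12/7 in the row of u3, so u3 leaves.

u3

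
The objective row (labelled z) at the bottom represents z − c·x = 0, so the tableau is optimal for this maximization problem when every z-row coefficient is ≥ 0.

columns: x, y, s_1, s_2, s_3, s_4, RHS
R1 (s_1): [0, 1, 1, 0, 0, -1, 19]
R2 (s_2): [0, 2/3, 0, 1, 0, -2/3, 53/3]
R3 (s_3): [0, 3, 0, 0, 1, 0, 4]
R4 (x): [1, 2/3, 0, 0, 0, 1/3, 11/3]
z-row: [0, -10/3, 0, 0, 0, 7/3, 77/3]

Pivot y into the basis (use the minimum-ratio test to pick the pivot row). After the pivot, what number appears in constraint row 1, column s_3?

-1/3

Ratio test on column y — row 1: 19/1 = 19; row 2: (53/3)/(2/3) = 53/2; row 3: 4/3 = 4/3; row 4: (11/3)/(2/3) = 11/2. Minimum is 4/3 at row 3 (s_3 leaves); pivot element 3.
Divide row 3 by 3; eliminate column y from the other rows.
Row 1 update in column s_3: 0 − 1·(1/3) = -1/3.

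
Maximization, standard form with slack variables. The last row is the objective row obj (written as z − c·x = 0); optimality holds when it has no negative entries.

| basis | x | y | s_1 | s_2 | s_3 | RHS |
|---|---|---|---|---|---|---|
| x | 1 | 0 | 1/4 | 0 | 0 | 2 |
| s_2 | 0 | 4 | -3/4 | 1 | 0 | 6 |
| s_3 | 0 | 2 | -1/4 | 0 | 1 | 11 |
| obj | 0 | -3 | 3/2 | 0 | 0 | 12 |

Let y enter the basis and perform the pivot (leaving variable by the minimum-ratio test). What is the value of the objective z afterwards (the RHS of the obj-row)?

33/2

Ratio test on column y — row 1: entry 0 ≤ 0; row 2: 6/4 = 3/2; row 3: 11/2 = 11/2. Minimum is 3/2 at row 2 (s_2 leaves); pivot element 4.
Pivot on row 2; the obj-row RHS becomes 12 − (-3)·(3/2) = 33/2.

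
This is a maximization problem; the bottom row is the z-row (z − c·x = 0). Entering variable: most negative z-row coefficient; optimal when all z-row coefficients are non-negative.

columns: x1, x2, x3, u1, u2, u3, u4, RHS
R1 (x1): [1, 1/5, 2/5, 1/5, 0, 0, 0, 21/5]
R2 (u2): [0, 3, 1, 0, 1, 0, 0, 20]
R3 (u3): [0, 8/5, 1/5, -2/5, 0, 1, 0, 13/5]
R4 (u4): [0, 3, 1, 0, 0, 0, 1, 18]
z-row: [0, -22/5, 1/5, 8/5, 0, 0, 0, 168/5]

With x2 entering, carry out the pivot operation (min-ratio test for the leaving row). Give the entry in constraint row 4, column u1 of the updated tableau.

Ratio test on column x2 — row 1: (21/5)/(1/5) = 21; row 2: 20/3 = 20/3; row 3: (13/5)/(8/5) = 13/8; row 4: 18/3 = 6. Minimum is 13/8 at row 3 (u3 leaves); pivot element 8/5.
Divide row 3 by 8/5; eliminate column x2 from the other rows.
Row 4 update in column u1: 0 − 3·(-1/4) = 3/4.

3/4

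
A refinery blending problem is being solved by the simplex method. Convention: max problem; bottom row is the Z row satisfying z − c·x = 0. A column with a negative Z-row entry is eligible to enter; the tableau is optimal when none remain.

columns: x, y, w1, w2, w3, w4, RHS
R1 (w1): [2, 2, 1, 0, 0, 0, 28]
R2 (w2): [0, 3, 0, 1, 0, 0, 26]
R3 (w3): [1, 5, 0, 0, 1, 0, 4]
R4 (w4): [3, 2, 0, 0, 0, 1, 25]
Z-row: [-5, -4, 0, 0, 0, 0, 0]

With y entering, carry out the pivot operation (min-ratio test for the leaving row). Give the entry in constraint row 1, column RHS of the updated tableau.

132/5

Ratio test on column y — row 1: 28/2 = 14; row 2: 26/3 = 26/3; row 3: 4/5 = 4/5; row 4: 25/2 = 25/2. Minimum is 4/5 at row 3 (w3 leaves); pivot element 5.
Divide row 3 by 5; eliminate column y from the other rows.
Row 1 update in column RHS: 28 − 2·(4/5) = 132/5.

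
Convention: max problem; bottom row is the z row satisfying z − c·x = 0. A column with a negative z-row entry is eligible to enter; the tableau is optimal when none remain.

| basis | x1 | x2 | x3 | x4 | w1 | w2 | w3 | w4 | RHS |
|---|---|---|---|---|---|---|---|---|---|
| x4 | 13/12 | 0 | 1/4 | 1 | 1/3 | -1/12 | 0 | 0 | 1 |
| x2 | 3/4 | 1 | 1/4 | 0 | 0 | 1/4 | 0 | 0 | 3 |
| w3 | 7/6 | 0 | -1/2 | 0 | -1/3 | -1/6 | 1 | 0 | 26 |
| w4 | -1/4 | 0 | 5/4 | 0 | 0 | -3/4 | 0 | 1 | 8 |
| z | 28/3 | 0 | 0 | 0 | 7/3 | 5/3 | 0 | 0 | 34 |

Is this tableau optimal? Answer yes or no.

yes

Every z-row coefficient is ≥ 0, so the tableau is optimal.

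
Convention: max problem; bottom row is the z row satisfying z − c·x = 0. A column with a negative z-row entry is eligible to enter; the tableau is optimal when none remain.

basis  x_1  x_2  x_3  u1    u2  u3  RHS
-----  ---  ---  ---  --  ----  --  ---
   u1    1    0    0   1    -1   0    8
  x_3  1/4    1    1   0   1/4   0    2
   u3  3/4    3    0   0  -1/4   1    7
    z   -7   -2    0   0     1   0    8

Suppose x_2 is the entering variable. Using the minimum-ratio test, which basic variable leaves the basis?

x_3

Column x_2 entries and ratios — u1: 0 ≤ 0, skip; x_3: 2/1 = 2; u3: 7/3 = 7/3.
Smallest ratio is 2 in the row of x_3, so x_3 leaves.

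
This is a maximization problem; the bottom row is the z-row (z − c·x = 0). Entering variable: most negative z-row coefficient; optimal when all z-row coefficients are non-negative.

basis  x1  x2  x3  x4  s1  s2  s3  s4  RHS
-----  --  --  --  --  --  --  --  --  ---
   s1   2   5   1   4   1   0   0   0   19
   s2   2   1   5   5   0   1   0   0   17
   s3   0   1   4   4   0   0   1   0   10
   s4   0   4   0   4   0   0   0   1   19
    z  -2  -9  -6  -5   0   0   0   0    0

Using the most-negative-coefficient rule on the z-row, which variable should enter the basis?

x2

Negative z-row entries: x1: -2, x2: -9, x3: -6, x4: -5.
The most negative is -9 in column x2, so x2 enters.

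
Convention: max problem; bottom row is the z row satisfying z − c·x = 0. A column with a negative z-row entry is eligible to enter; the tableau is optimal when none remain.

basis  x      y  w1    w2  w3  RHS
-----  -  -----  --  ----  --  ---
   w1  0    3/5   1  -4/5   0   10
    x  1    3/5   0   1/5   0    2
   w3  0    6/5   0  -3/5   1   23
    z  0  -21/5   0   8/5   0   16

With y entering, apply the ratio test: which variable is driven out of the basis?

Column y entries and ratios — w1: 10/(3/5) = 50/3; x: 2/(3/5) = 10/3; w3: 23/(6/5) = 115/6.
Smallest ratio is 10/3 in the row of x, so x leaves.

x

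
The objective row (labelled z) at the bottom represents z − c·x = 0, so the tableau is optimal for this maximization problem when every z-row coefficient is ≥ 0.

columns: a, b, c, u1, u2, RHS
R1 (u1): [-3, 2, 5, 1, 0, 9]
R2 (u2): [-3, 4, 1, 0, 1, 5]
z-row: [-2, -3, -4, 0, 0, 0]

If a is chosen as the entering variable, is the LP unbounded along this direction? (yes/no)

Every constraint-row entry in column a is ≤ 0, so increasing a is unbounded.

yes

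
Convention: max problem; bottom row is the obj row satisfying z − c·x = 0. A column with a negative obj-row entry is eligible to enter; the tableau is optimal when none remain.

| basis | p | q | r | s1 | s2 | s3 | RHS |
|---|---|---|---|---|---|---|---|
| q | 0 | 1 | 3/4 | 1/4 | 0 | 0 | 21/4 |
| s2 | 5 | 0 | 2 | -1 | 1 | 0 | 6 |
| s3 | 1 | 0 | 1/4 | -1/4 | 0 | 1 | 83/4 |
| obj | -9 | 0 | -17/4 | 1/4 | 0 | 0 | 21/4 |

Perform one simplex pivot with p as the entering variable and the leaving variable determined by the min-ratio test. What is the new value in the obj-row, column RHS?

321/20

Ratio test on column p — row 1: entry 0 ≤ 0; row 2: 6/5 = 6/5; row 3: (83/4)/1 = 83/4. Minimum is 6/5 at row 2 (s2 leaves); pivot element 5.
Divide row 2 by 5; eliminate column p from the other rows.
obj-row update in column RHS: 21/4 − (-9)·(6/5) = 321/20.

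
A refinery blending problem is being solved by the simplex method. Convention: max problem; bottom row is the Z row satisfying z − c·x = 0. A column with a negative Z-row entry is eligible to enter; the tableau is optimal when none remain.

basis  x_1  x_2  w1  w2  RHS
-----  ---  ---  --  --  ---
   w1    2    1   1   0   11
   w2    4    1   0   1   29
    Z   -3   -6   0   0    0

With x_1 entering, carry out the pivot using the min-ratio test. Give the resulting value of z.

Ratio test on column x_1 — row 1: 11/2 = 11/2; row 2: 29/4 = 29/4. Minimum is 11/2 at row 1 (w1 leaves); pivot element 2.
Pivot on row 1; the Z-row RHS becomes 0 − (-3)·(11/2) = 33/2.

33/2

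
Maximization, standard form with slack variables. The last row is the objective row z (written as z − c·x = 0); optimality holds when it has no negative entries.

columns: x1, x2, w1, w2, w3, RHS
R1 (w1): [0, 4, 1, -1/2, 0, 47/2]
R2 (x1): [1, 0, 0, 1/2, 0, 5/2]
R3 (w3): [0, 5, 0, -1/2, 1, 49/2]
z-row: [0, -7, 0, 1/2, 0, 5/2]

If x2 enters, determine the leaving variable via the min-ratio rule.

Column x2 entries and ratios — w1: (47/2)/4 = 47/8; x1: 0 ≤ 0, skip; w3: (49/2)/5 = 49/10.
Smallest ratio is 49/10 in the row of w3, so w3 leaves.

w3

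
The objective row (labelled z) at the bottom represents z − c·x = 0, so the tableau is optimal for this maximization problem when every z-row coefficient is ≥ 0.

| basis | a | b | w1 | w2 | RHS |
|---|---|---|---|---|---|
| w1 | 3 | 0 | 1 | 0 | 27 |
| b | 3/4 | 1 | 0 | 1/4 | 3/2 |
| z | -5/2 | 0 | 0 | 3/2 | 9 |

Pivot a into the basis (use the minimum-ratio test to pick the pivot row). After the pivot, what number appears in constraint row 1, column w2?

-1

Ratio test on column a — row 1: 27/3 = 9; row 2: (3/2)/(3/4) = 2. Minimum is 2 at row 2 (b leaves); pivot element 3/4.
Divide row 2 by 3/4; eliminate column a from the other rows.
Row 1 update in column w2: 0 − 3·(1/3) = -1.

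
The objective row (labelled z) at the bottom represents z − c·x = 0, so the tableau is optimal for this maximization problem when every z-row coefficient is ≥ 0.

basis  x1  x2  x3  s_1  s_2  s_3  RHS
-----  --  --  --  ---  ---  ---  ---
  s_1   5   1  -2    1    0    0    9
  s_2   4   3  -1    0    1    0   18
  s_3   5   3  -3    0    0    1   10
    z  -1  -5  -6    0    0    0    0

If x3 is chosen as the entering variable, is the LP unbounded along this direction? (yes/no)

Every constraint-row entry in column x3 is ≤ 0, so increasing x3 is unbounded.

yes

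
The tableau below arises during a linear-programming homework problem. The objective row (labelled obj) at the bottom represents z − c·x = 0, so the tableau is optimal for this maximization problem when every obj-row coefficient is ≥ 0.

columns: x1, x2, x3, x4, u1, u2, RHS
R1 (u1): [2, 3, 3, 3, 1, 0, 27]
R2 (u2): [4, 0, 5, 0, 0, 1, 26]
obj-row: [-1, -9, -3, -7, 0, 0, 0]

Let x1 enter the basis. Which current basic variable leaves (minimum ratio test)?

Column x1 entries and ratios — u1: 27/2 = 27/2; u2: 26/4 = 13/2.
Smallest ratio is 13/2 in the row of u2, so u2 leaves.

u2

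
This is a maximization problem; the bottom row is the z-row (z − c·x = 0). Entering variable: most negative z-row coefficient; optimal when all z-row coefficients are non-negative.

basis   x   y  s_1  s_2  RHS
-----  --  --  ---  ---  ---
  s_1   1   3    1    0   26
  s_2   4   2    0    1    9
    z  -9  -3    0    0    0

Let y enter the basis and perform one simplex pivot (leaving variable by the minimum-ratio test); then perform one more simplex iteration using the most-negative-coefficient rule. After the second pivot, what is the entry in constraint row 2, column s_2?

1/4

Ratio test on column y — row 1: 26/3 = 26/3; row 2: 9/2 = 9/2. Minimum is 9/2 at row 2 (s_2 leaves); pivot element 2.
Divide row 2 by 2; eliminate column y from the other rows.
Second iteration: most negative z-row entry is -3 in column x, so x enters.
Ratio test on column x — row 1: entry -5 ≤ 0; row 2: (9/2)/2 = 9/4. Minimum is 9/4 at row 2 (y leaves); pivot element 2.
Divide row 2 by 2; eliminate column x from the other rows.
After both pivots, the entry at constraint row 2, column s_2 is 1/4.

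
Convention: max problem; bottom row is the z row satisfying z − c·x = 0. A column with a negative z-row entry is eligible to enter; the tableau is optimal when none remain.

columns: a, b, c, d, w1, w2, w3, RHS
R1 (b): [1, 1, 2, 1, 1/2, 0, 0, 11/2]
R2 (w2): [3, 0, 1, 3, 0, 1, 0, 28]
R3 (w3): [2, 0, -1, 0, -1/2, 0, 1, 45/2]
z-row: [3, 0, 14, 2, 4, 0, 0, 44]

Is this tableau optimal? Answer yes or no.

yes

Every z-row coefficient is ≥ 0, so the tableau is optimal.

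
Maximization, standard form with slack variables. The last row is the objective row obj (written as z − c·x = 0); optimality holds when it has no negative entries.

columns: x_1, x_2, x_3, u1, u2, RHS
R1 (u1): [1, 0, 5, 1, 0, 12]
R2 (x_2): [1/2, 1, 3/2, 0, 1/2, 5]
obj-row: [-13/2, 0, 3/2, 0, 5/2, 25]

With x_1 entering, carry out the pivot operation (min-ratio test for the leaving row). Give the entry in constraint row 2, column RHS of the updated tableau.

Ratio test on column x_1 — row 1: 12/1 = 12; row 2: 5/(1/2) = 10. Minimum is 10 at row 2 (x_2 leaves); pivot element 1/2.
Divide row 2 by 1/2; eliminate column x_1 from the other rows.
In the new row 2, the RHS entry is the old entry divided by the pivot: 5/(1/2) = 10.

10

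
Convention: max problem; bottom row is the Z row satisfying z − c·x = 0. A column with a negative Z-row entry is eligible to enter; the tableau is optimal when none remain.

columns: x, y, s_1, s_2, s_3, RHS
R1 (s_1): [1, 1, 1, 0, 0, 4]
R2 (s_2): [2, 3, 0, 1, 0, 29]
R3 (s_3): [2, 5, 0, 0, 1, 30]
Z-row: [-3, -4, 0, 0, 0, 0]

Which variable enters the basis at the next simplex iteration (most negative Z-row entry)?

y

Negative Z-row entries: x: -3, y: -4.
The most negative is -4 in column y, so y enters.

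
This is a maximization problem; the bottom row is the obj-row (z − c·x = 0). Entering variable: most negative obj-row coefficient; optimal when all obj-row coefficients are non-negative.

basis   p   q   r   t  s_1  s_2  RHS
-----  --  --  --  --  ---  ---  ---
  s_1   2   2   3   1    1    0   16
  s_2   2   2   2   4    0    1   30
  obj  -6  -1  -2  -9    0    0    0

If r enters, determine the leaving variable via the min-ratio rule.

Column r entries and ratios — s_1: 16/3 = 16/3; s_2: 30/2 = 15.
Smallest ratio is 16/3 in the row of s_1, so s_1 leaves.

s_1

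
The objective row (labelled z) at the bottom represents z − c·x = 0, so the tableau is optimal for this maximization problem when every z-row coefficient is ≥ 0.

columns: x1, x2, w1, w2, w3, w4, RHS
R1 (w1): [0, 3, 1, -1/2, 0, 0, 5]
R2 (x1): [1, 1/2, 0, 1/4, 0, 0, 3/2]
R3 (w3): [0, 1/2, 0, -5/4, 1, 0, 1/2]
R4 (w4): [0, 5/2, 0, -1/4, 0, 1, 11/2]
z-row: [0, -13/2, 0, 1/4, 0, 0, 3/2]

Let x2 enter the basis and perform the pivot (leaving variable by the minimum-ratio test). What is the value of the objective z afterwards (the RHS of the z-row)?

Ratio test on column x2 — row 1: 5/3 = 5/3; row 2: (3/2)/(1/2) = 3; row 3: (1/2)/(1/2) = 1; row 4: (11/2)/(5/2) = 11/5. Minimum is 1 at row 3 (w3 leaves); pivot element 1/2.
Pivot on row 3; the z-row RHS becomes 3/2 − (-13/2)·1 = 8.

8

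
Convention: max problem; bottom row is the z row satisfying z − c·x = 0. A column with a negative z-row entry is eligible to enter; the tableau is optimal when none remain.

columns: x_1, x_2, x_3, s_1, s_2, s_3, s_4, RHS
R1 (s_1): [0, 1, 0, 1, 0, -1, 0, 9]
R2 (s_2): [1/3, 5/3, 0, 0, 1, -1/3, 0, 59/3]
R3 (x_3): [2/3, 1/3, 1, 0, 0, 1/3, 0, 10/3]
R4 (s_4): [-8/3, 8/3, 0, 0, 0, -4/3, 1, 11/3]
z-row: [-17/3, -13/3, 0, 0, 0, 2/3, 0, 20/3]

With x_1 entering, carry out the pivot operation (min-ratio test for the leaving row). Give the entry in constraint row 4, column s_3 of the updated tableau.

0

Ratio test on column x_1 — row 1: entry 0 ≤ 0; row 2: (59/3)/(1/3) = 59; row 3: (10/3)/(2/3) = 5; row 4: entry -8/3 ≤ 0. Minimum is 5 at row 3 (x_3 leaves); pivot element 2/3.
Divide row 3 by 2/3; eliminate column x_1 from the other rows.
Row 4 update in column s_3: -4/3 − (-8/3)·(1/2) = 0.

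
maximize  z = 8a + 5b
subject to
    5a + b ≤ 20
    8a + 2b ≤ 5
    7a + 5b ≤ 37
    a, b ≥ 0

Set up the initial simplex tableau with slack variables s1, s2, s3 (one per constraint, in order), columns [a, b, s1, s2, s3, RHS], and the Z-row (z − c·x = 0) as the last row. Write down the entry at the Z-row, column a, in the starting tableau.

-8

The Z-row carries the negated objective coefficients: the a entry is -8.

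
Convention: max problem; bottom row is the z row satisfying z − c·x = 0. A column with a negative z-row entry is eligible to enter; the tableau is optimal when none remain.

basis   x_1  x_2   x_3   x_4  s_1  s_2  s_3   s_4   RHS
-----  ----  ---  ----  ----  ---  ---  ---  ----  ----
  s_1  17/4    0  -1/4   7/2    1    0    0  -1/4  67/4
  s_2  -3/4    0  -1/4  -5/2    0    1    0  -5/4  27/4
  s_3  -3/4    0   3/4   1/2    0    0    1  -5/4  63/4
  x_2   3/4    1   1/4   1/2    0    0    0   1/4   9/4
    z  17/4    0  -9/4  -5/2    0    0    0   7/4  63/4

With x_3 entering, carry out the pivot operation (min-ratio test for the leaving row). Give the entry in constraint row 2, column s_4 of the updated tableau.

Ratio test on column x_3 — row 1: entry -1/4 ≤ 0; row 2: entry -1/4 ≤ 0; row 3: (63/4)/(3/4) = 21; row 4: (9/4)/(1/4) = 9. Minimum is 9 at row 4 (x_2 leaves); pivot element 1/4.
Divide row 4 by 1/4; eliminate column x_3 from the other rows.
Row 2 update in column s_4: -5/4 − (-1/4)·1 = -1.

-1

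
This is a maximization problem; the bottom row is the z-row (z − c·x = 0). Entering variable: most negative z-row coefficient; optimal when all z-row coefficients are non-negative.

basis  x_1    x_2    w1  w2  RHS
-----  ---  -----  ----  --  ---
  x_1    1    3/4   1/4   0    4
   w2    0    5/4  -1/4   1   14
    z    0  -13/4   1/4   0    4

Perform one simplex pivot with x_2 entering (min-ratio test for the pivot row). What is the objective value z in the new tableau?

64/3

Ratio test on column x_2 — row 1: 4/(3/4) = 16/3; row 2: 14/(5/4) = 56/5. Minimum is 16/3 at row 1 (x_1 leaves); pivot element 3/4.
Pivot on row 1; the z-row RHS becomes 4 − (-13/4)·(16/3) = 64/3.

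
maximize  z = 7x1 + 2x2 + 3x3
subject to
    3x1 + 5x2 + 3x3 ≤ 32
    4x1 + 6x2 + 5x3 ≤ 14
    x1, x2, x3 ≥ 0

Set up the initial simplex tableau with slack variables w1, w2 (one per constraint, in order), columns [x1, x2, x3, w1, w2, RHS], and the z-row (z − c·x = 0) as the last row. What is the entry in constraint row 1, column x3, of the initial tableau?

3

Constraint 1 has coefficient 3 on x3.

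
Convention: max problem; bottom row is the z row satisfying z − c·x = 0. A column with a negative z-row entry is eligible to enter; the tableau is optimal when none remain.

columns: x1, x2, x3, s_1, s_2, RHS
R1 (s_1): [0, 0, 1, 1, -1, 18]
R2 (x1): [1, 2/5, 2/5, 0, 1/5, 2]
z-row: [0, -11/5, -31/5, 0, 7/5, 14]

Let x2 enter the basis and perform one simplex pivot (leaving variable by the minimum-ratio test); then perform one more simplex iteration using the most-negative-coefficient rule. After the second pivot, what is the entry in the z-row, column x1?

Ratio test on column x2 — row 1: entry 0 ≤ 0; row 2: 2/(2/5) = 5. Minimum is 5 at row 2 (x1 leaves); pivot element 2/5.
Divide row 2 by 2/5; eliminate column x2 from the other rows.
Second iteration: most negative z-row entry is -4 in column x3, so x3 enters.
Ratio test on column x3 — row 1: 18/1 = 18; row 2: 5/1 = 5. Minimum is 5 at row 2 (x2 leaves); pivot element 1.
Divide row 2 by 1; eliminate column x3 from the other rows.
After both pivots, the entry at the z-row, column x1 is 31/2.

31/2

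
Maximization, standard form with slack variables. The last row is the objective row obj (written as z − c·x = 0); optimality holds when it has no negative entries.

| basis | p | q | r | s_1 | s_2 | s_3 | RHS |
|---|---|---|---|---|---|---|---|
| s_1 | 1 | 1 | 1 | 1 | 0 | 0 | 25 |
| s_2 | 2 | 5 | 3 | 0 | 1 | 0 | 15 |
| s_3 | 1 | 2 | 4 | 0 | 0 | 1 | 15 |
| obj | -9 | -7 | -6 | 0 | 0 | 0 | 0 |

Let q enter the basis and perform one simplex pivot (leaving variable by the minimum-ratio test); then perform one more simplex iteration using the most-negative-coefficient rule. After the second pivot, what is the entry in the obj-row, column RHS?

135/2

Ratio test on column q — row 1: 25/1 = 25; row 2: 15/5 = 3; row 3: 15/2 = 15/2. Minimum is 3 at row 2 (s_2 leaves); pivot element 5.
Divide row 2 by 5; eliminate column q from the other rows.
Second iteration: most negative obj-row entry is -31/5 in column p, so p enters.
Ratio test on column p — row 1: 22/(3/5) = 110/3; row 2: 3/(2/5) = 15/2; row 3: 9/(1/5) = 45. Minimum is 15/2 at row 2 (q leaves); pivot element 2/5.
Divide row 2 by 2/5; eliminate column p from the other rows.
After both pivots, the entry at the obj-row, column RHS is 135/2.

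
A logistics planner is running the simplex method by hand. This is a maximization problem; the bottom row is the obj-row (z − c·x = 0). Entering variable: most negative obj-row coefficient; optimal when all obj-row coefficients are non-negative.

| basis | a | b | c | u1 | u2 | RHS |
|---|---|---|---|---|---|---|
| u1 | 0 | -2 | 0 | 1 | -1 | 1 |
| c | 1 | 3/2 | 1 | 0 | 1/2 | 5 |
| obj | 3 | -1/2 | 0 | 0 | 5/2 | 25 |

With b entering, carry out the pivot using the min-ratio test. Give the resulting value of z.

Ratio test on column b — row 1: entry -2 ≤ 0; row 2: 5/(3/2) = 10/3. Minimum is 10/3 at row 2 (c leaves); pivot element 3/2.
Pivot on row 2; the obj-row RHS becomes 25 − (-1/2)·(10/3) = 80/3.

80/3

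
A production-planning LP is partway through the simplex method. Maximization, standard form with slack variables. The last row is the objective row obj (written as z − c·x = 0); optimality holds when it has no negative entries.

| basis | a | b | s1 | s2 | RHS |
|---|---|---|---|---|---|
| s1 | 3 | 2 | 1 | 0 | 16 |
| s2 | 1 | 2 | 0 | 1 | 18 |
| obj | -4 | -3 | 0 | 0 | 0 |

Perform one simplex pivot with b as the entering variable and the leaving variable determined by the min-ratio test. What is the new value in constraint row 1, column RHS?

Ratio test on column b — row 1: 16/2 = 8; row 2: 18/2 = 9. Minimum is 8 at row 1 (s1 leaves); pivot element 2.
Divide row 1 by 2; eliminate column b from the other rows.
In the new row 1, the RHS entry is the old entry divided by the pivot: 16/2 = 8.

8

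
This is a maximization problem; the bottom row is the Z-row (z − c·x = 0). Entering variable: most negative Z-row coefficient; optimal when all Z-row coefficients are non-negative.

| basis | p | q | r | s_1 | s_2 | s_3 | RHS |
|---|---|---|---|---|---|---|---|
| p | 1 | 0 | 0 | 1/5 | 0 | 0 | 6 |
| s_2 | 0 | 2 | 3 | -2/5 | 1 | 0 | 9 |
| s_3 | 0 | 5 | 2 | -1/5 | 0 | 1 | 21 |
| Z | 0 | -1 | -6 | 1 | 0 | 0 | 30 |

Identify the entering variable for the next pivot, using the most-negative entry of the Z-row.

Negative Z-row entries: q: -1, r: -6.
The most negative is -6 in column r, so r enters.

r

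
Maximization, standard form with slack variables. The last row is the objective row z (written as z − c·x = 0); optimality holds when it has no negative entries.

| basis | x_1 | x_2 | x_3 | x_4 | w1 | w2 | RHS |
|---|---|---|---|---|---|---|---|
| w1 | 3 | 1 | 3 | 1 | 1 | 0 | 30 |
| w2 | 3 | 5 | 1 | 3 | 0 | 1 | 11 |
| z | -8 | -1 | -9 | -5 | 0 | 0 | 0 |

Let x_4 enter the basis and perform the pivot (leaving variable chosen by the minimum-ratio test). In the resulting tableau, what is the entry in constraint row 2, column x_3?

Ratio test on column x_4 — row 1: 30/1 = 30; row 2: 11/3 = 11/3. Minimum is 11/3 at row 2 (w2 leaves); pivot element 3.
Divide row 2 by 3; eliminate column x_4 from the other rows.
In the new row 2, the x_3 entry is the old entry divided by the pivot: 1/3 = 1/3.

1/3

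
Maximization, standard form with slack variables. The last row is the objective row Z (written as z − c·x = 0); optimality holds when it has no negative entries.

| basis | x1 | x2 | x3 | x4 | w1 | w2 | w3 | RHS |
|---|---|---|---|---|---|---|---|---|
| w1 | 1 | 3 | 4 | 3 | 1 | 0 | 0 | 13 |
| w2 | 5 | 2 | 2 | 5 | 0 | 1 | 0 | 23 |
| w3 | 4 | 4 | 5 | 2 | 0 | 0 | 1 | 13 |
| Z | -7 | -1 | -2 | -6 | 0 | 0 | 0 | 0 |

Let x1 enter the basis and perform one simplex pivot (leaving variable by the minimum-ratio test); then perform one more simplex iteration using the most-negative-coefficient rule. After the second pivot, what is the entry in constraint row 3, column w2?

Ratio test on column x1 — row 1: 13/1 = 13; row 2: 23/5 = 23/5; row 3: 13/4 = 13/4. Minimum is 13/4 at row 3 (w3 leaves); pivot element 4.
Divide row 3 by 4; eliminate column x1 from the other rows.
Second iteration: most negative Z-row entry is -5/2 in column x4, so x4 enters.
Ratio test on column x4 — row 1: (39/4)/(5/2) = 39/10; row 2: (27/4)/(5/2) = 27/10; row 3: (13/4)/(1/2) = 13/2. Minimum is 27/10 at row 2 (w2 leaves); pivot element 5/2.
Divide row 2 by 5/2; eliminate column x4 from the other rows.
After both pivots, the entry at constraint row 3, column w2 is -1/5.

-1/5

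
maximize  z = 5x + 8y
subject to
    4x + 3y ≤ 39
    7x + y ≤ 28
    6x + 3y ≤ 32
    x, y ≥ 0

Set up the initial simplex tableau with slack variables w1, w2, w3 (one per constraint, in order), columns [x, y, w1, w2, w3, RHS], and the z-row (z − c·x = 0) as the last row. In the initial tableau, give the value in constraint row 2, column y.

Constraint 2 has coefficient 1 on y.

1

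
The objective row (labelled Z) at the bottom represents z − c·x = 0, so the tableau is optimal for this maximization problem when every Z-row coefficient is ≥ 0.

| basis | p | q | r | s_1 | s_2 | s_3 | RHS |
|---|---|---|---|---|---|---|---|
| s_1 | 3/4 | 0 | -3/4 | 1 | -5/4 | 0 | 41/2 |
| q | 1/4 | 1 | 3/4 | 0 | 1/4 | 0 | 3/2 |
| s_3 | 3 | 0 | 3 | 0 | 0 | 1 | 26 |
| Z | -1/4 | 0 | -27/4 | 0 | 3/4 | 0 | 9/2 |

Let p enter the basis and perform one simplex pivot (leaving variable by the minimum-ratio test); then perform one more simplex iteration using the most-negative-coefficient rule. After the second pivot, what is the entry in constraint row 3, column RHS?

20

Ratio test on column p — row 1: (41/2)/(3/4) = 82/3; row 2: (3/2)/(1/4) = 6; row 3: 26/3 = 26/3. Minimum is 6 at row 2 (q leaves); pivot element 1/4.
Divide row 2 by 1/4; eliminate column p from the other rows.
Second iteration: most negative Z-row entry is -6 in column r, so r enters.
Ratio test on column r — row 1: entry -3 ≤ 0; row 2: 6/3 = 2; row 3: entry -6 ≤ 0. Minimum is 2 at row 2 (p leaves); pivot element 3.
Divide row 2 by 3; eliminate column r from the other rows.
After both pivots, the entry at constraint row 3, column RHS is 20.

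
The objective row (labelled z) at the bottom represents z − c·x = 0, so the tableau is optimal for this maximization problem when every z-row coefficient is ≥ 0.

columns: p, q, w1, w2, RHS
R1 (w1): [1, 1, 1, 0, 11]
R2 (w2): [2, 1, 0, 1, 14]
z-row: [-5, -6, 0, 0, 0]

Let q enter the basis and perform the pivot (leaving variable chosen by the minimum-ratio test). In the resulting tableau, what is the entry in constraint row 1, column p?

1

Ratio test on column q — row 1: 11/1 = 11; row 2: 14/1 = 14. Minimum is 11 at row 1 (w1 leaves); pivot element 1.
Divide row 1 by 1; eliminate column q from the other rows.
In the new row 1, the p entry is the old entry divided by the pivot: 1/1 = 1.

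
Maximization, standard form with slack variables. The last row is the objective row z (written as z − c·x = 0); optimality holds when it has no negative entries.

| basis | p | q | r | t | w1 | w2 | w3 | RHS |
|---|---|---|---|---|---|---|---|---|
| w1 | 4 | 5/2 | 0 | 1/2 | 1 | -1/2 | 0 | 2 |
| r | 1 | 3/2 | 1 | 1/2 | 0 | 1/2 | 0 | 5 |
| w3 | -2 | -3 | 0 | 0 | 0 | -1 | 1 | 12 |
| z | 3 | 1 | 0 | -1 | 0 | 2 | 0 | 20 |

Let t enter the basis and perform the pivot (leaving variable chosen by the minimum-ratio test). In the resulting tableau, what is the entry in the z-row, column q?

Ratio test on column t — row 1: 2/(1/2) = 4; row 2: 5/(1/2) = 10; row 3: entry 0 ≤ 0. Minimum is 4 at row 1 (w1 leaves); pivot element 1/2.
Divide row 1 by 1/2; eliminate column t from the other rows.
z-row update in column q: 1 − (-1)·5 = 6.

6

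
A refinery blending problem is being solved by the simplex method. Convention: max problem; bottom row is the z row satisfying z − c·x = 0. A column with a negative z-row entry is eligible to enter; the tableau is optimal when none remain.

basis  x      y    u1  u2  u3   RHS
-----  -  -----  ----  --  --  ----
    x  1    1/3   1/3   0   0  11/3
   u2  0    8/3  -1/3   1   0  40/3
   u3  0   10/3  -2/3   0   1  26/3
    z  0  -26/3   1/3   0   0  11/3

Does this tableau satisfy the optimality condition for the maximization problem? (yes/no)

no

The z-row has a negative entry -26/3 in column y, so it is not optimal.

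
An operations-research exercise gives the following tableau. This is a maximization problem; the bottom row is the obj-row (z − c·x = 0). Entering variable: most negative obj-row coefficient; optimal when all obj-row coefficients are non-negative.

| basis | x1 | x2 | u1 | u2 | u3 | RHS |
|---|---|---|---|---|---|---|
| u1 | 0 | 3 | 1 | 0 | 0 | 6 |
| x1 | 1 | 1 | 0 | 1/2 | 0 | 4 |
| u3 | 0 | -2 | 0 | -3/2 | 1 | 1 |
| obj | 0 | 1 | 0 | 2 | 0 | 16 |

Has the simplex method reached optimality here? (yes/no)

yes

Every obj-row coefficient is ≥ 0, so the tableau is optimal.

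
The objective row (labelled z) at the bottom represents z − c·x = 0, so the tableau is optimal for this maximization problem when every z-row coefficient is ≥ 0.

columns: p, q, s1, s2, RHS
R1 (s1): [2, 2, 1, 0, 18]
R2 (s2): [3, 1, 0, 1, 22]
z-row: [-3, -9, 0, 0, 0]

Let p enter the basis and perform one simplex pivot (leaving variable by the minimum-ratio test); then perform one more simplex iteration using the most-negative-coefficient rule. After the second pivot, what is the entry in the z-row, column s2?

Ratio test on column p — row 1: 18/2 = 9; row 2: 22/3 = 22/3. Minimum is 22/3 at row 2 (s2 leaves); pivot element 3.
Divide row 2 by 3; eliminate column p from the other rows.
Second iteration: most negative z-row entry is -8 in column q, so q enters.
Ratio test on column q — row 1: (10/3)/(4/3) = 5/2; row 2: (22/3)/(1/3) = 22. Minimum is 5/2 at row 1 (s1 leaves); pivot element 4/3.
Divide row 1 by 4/3; eliminate column q from the other rows.
After both pivots, the entry at the z-row, column s2 is -3.

-3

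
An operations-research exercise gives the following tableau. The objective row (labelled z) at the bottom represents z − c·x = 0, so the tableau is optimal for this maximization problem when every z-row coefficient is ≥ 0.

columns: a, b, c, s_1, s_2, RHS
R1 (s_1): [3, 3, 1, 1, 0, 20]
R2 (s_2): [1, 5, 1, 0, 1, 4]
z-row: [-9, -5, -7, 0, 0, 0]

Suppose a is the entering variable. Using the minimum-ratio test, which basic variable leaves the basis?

s_2

Column a entries and ratios — s_1: 20/3 = 20/3; s_2: 4/1 = 4.
Smallest ratio is 4 in the row of s_2, so s_2 leaves.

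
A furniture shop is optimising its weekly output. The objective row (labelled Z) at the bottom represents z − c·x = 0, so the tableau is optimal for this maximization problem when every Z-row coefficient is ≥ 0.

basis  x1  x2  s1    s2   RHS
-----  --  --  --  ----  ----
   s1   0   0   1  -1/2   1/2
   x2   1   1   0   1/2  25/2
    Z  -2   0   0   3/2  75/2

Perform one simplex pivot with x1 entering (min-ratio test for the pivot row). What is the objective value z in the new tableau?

Ratio test on column x1 — row 1: entry 0 ≤ 0; row 2: (25/2)/1 = 25/2. Minimum is 25/2 at row 2 (x2 leaves); pivot element 1.
Pivot on row 2; the Z-row RHS becomes 75/2 − (-2)·(25/2) = 125/2.

125/2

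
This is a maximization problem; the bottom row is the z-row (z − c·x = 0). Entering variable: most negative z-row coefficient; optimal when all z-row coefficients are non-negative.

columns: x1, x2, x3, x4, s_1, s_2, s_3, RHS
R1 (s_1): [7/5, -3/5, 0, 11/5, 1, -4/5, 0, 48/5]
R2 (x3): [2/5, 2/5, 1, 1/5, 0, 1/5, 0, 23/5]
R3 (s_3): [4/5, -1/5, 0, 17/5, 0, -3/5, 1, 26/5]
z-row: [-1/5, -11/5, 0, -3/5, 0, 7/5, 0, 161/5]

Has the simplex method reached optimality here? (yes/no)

The z-row has a negative entry -11/5 in column x2, so it is not optimal.

no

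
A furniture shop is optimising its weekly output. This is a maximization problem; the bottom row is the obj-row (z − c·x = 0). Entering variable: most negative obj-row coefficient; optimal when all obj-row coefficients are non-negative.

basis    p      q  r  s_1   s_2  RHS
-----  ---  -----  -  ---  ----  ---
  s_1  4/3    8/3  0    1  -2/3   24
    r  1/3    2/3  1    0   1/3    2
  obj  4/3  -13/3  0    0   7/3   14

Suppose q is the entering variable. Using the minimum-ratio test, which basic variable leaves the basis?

r

Column q entries and ratios — s_1: 24/(8/3) = 9; r: 2/(2/3) = 3.
Smallest ratio is 3 in the row of r, so r leaves.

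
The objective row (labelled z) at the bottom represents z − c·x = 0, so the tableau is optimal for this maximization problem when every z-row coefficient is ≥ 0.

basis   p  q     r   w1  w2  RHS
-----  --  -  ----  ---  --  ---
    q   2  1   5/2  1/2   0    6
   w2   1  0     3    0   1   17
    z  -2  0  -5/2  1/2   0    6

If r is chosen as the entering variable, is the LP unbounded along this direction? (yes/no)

Column r has positive entries in row(s) 1, 2, so the ratio test bounds it — not unbounded.

no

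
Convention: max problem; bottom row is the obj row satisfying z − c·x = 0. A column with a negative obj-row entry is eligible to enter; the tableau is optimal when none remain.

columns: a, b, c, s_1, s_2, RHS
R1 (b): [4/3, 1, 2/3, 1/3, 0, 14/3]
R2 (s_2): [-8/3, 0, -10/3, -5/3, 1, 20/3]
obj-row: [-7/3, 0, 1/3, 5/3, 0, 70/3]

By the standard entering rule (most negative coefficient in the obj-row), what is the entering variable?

Negative obj-row entries: a: -7/3.
The most negative is -7/3 in column a, so a enters.

a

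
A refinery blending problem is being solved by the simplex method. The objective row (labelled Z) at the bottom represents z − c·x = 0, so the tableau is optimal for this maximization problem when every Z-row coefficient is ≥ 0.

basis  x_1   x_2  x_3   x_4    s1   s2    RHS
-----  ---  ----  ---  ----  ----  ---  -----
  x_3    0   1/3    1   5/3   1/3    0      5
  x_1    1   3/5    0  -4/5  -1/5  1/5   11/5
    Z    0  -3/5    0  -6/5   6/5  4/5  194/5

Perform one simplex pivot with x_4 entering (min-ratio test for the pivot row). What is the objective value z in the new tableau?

Ratio test on column x_4 — row 1: 5/(5/3) = 3; row 2: entry -4/5 ≤ 0. Minimum is 3 at row 1 (x_3 leaves); pivot element 5/3.
Pivot on row 1; the Z-row RHS becomes 194/5 − (-6/5)·3 = 212/5.

212/5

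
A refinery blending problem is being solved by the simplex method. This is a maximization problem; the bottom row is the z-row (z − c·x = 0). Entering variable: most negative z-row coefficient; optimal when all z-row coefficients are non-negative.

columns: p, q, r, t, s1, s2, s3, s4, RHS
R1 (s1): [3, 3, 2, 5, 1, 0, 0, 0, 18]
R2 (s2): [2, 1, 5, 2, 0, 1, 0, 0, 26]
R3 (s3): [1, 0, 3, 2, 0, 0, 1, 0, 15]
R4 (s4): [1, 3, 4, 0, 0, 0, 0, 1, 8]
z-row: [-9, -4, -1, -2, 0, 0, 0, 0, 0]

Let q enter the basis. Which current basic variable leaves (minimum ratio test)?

s4

Column q entries and ratios — s1: 18/3 = 6; s2: 26/1 = 26; s3: 0 ≤ 0, skip; s4: 8/3 = 8/3.
Smallest ratio is 8/3 in the row of s4, so s4 leaves.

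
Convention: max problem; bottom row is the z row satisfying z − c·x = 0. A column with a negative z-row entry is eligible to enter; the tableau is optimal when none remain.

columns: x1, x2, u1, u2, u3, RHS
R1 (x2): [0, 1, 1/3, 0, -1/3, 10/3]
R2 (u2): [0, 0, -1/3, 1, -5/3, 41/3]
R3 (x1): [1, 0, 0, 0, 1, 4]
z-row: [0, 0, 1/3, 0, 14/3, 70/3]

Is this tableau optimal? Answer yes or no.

Every z-row coefficient is ≥ 0, so the tableau is optimal.

yes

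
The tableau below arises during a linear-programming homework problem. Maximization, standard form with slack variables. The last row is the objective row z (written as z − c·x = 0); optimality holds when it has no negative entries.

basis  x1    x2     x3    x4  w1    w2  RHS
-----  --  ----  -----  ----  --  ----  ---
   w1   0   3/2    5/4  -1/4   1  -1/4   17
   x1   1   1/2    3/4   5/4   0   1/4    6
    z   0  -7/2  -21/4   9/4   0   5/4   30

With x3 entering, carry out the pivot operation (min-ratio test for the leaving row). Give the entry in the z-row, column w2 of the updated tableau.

Ratio test on column x3 — row 1: 17/(5/4) = 68/5; row 2: 6/(3/4) = 8. Minimum is 8 at row 2 (x1 leaves); pivot element 3/4.
Divide row 2 by 3/4; eliminate column x3 from the other rows.
z-row update in column w2: 5/4 − (-21/4)·(1/3) = 3.

3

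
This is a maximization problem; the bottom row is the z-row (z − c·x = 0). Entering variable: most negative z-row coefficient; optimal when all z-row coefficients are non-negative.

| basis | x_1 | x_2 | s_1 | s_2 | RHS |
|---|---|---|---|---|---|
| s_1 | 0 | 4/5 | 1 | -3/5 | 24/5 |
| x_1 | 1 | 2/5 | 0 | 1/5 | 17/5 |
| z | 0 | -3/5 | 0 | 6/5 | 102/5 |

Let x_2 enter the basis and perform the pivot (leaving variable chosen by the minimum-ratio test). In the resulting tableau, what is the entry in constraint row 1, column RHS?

6

Ratio test on column x_2 — row 1: (24/5)/(4/5) = 6; row 2: (17/5)/(2/5) = 17/2. Minimum is 6 at row 1 (s_1 leaves); pivot element 4/5.
Divide row 1 by 4/5; eliminate column x_2 from the other rows.
In the new row 1, the RHS entry is the old entry divided by the pivot: (24/5)/(4/5) = 6.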